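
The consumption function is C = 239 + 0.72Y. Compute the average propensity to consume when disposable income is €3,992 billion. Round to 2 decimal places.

APC = 0.78

C = 239 + 0.72(3992) = 3113.24
APC = C/Y = 3113.24/3992 = 0.78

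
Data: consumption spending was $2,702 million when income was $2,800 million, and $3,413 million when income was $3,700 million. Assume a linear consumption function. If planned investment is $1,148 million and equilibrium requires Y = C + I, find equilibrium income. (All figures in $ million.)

Y = 7800

MPC = (3413 − 2702)/(3700 − 2800) = 711/900 = 0.79
a = 2702 − 0.79(2800) = 490
Equilibrium: Y = 490 + 0.79Y + 1148
0.21Y = 1638, so Y = 1638/0.21 = 7800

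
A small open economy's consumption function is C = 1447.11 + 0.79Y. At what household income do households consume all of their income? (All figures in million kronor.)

Y = 6891

At break-even, C = Y: 1447.11 + 0.79Y = Y
0.21Y = 1447.11, so Y = 1447.11/0.21 = 6891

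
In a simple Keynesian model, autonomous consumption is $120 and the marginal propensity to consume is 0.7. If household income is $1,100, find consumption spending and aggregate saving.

C = 890; S = 210

C = 120 + 0.7(1100) = 120 + 770 = 890
S = Y − C = 1100 − 890 = 210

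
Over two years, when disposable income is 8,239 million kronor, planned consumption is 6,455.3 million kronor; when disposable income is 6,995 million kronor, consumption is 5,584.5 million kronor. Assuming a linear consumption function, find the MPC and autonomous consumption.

MPC = 0.7; a = 688

MPC = ΔC/ΔY = (6455.3 − 5584.5)/(8239 − 6995) = 870.8/1244 = 0.7
a = C − MPC·Y = 5584.5 − 0.7(6995) = 5584.5 − 4896.5 = 688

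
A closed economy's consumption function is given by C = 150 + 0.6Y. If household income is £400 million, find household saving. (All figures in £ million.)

C = 150 + 0.6(400) = 150 + 240 = 390
S = Y − C = 400 − 390 = 10

S = 10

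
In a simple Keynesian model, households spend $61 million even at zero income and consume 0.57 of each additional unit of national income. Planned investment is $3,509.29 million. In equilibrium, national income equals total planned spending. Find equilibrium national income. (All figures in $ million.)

Y = C + I = 61 + 0.57Y + 3509.29
Y − 0.57Y = 3570.29
0.43Y = 3570.29, so Y = 3570.29/0.43 = 8303

Y = 8303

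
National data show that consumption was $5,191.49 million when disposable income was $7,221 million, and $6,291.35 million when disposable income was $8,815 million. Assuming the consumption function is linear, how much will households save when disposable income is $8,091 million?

S = 2299.21

MPC = (6291.35 − 5191.49)/(8815 − 7221) = 1099.86/1594 = 0.69
a = 5191.49 − 0.69(7221) = 5191.49 − 4982.49 = 209
C = 209 + 0.69(8091) = 5791.79
S = 8091 − 5791.79 = 2299.21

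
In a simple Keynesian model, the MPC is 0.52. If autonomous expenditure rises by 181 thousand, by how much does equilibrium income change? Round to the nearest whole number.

The multiplier is 1/(1 − MPC) = 1/0.48.
ΔY = 181/0.48 = 377.08 ≈ 377

ΔY ≈ 377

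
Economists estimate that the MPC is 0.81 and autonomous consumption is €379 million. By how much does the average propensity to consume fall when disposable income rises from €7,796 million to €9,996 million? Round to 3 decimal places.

At Y = 7796: C = 379 + 0.81(7796) = 6693.76, APC = 6693.76/7796 = 0.8586
At Y = 9996: C = 8475.76, APC = 8475.76/9996 = 0.8479
Fall in APC = 0.8586 − 0.8479 = 0.0107 ≈ 0.011

ΔAPC = 0.011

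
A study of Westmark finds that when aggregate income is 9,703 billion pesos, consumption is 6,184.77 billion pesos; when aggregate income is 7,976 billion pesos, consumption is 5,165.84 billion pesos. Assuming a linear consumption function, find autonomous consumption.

MPC = ΔC/ΔY = (6184.77 − 5165.84)/(9703 − 7976) = 1018.93/1727 = 0.59
a = C − MPC·Y = 5165.84 − 0.59(7976) = 5165.84 − 4705.84 = 460

a = 460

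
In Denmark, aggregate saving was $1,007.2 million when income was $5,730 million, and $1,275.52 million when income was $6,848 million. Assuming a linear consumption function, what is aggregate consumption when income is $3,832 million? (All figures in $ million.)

C = 3280.32

MPS = ΔS/ΔY = (1275.52 − 1007.2)/(6848 − 5730) = 268.32/1118 = 0.24
MPC = 1 − MPS = 0.76
Autonomous saving = 1007.2 − 0.24(5730) = -368, so a = 368
C = 368 + 0.76(3832) = 368 + 2912.32 = 3280.32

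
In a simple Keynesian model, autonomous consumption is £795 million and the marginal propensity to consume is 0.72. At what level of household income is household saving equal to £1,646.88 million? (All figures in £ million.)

Y = 8721

S = Y − C = -795 + 0.28Y
-795 + 0.28Y = 1646.88, so 0.28Y = 2441.88 and Y = 8721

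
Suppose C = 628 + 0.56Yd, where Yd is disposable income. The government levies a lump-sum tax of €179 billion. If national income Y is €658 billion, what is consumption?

C = 896.24

Yd = Y − T = 658 − 179 = 479
C = 628 + 0.56(479) = 628 + 268.24 = 896.24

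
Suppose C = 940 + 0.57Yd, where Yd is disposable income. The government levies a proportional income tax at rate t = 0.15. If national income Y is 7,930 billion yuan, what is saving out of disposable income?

S = 1958.415

Yd = (1 − 0.15)(7930) = 0.85(7930) = 6740.5
C = 940 + 0.57(6740.5) = 940 + 3842.085 = 4782.085
S = Yd − C = 6740.5 − 4782.085 = 1958.415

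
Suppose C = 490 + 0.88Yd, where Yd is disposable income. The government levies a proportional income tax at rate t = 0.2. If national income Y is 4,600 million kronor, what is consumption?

C = 3728.4

Yd = (1 − 0.2)(4600) = 0.8(4600) = 3680
C = 490 + 0.88(3680) = 490 + 3238.4 = 3728.4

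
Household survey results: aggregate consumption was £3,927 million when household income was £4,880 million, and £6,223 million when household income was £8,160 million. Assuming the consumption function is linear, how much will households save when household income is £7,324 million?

S = 1686.2

MPC = (6223 − 3927)/(8160 − 4880) = 2296/3280 = 0.7
a = 3927 − 0.7(4880) = 3927 − 3416 = 511
C = 511 + 0.7(7324) = 5637.8
S = 7324 − 5637.8 = 1686.2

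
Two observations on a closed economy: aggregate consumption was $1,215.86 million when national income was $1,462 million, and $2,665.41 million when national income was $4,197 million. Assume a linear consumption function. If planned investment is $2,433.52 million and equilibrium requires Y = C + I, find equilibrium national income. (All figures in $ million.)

MPC = (2665.41 − 1215.86)/(4197 − 1462) = 1449.55/2735 = 0.53
a = 1215.86 − 0.53(1462) = 441
Equilibrium: Y = 441 + 0.53Y + 2433.52
0.47Y = 2874.52, so Y = 2874.52/0.47 = 6116

Y = 6116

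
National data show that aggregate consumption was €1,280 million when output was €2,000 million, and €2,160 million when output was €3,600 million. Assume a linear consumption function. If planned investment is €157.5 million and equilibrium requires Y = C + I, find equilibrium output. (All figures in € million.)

Y = 750

MPC = (2160 − 1280)/(3600 − 2000) = 880/1600 = 0.55
a = 1280 − 0.55(2000) = 180
Equilibrium: Y = 180 + 0.55Y + 157.5
0.45Y = 337.5, so Y = 337.5/0.45 = 750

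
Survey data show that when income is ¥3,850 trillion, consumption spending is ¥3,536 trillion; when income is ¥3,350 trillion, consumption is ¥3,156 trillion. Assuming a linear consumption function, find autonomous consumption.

a = 610

MPC = ΔC/ΔY = (3536 − 3156)/(3850 − 3350) = 380/500 = 0.76
a = C − MPC·Y = 3156 − 0.76(3350) = 3156 − 2546 = 610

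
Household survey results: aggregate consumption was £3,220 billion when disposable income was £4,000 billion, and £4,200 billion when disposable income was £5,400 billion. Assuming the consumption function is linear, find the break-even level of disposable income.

Y = 1400

MPC = (4200 − 3220)/(5400 − 4000) = 980/1400 = 0.7
a = 3220 − 0.7(4000) = 3220 − 2800 = 420
Break-even: Y = a/(1−MPC) = 420/0.3 = 1400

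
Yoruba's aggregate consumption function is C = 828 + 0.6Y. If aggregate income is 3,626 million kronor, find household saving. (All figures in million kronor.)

C = 828 + 0.6(3626) = 828 + 2175.6 = 3003.6
S = Y − C = 3626 − 3003.6 = 622.4

S = 622.4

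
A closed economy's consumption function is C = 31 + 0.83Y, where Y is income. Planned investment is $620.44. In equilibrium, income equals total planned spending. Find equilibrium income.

Y = C + I = 31 + 0.83Y + 620.44
Y − 0.83Y = 651.44
0.17Y = 651.44, so Y = 651.44/0.17 = 3832

Y = 3832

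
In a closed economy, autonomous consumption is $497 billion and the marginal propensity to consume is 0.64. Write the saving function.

S = Y − C = Y − (497 + 0.64Y) = -497 + (1 − 0.64)Y

S = -497 + 0.36Y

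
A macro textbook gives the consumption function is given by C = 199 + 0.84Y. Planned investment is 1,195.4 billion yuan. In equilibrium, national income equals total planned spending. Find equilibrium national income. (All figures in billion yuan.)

Y = 8715

Y = C + I = 199 + 0.84Y + 1195.4
Y − 0.84Y = 1394.4
0.16Y = 1394.4, so Y = 1394.4/0.16 = 8715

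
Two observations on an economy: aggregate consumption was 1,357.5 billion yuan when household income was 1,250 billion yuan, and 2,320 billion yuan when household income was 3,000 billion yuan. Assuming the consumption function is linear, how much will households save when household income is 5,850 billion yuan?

MPC = (2320 − 1357.5)/(3000 − 1250) = 962.5/1750 = 0.55
a = 1357.5 − 0.55(1250) = 1357.5 − 687.5 = 670
C = 670 + 0.55(5850) = 3887.5
S = 5850 − 3887.5 = 1962.5

S = 1962.5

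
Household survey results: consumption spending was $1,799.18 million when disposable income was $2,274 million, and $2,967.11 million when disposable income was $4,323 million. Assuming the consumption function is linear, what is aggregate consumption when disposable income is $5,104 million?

C = 3412.28

MPC = (2967.11 − 1799.18)/(4323 − 2274) = 1167.93/2049 = 0.57
a = 1799.18 − 0.57(2274) = 1799.18 − 1296.18 = 503
C = 503 + 0.57(5104) = 503 + 2909.28 = 3412.28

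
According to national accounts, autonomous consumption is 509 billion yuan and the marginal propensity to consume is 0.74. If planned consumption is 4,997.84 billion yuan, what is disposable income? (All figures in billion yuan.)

Y = 6066

509 + 0.74Y = 4997.84
0.74Y = 4488.84, so Y = 4488.84/0.74 = 6066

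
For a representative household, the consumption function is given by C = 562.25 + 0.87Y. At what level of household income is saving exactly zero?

Y = 4325

At break-even, C = Y: 562.25 + 0.87Y = Y
0.13Y = 562.25, so Y = 562.25/0.13 = 4325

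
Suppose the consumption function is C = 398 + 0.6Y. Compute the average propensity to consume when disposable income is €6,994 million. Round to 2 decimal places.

C = 398 + 0.6(6994) = 4594.4
APC = C/Y = 4594.4/6994 = 0.66

APC = 0.66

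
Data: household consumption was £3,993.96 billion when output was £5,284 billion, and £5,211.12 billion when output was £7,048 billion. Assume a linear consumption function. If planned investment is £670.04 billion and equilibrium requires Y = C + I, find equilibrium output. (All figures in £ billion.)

Y = 3284

MPC = (5211.12 − 3993.96)/(7048 − 5284) = 1217.16/1764 = 0.69
a = 3993.96 − 0.69(5284) = 348
Equilibrium: Y = 348 + 0.69Y + 670.04
0.31Y = 1018.04, so Y = 1018.04/0.31 = 3284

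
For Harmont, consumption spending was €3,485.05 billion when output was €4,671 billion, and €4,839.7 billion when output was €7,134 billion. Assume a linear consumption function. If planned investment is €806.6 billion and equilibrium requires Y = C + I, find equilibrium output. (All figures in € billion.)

MPC = (4839.7 − 3485.05)/(7134 − 4671) = 1354.65/2463 = 0.55
a = 3485.05 − 0.55(4671) = 916
Equilibrium: Y = 916 + 0.55Y + 806.6
0.45Y = 1722.6, so Y = 1722.6/0.45 = 3828

Y = 3828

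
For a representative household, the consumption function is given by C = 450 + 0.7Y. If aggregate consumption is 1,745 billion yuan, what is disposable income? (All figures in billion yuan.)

450 + 0.7Y = 1745
0.7Y = 1295, so Y = 1295/0.7 = 1850

Y = 1850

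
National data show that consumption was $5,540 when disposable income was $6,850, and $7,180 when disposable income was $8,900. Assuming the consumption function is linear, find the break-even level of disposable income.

MPC = (7180 − 5540)/(8900 − 6850) = 1640/2050 = 0.8
a = 5540 − 0.8(6850) = 5540 − 5480 = 60
Break-even: Y = a/(1−MPC) = 60/0.2 = 300

Y = 300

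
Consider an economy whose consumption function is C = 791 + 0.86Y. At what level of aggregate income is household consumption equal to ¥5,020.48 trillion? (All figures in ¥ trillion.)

Y = 4918

791 + 0.86Y = 5020.48
0.86Y = 4229.48, so Y = 4229.48/0.86 = 4918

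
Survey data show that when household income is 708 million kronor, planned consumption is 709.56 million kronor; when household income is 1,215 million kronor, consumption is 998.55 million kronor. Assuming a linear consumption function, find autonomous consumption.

MPC = ΔC/ΔY = (998.55 − 709.56)/(1215 − 708) = 288.99/507 = 0.57
a = C − MPC·Y = 709.56 − 0.57(708) = 709.56 − 403.56 = 306

a = 306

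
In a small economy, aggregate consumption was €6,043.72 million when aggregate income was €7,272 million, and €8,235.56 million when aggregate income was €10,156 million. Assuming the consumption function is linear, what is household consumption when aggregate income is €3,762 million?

MPC = (8235.56 − 6043.72)/(10156 − 7272) = 2191.84/2884 = 0.76
a = 6043.72 − 0.76(7272) = 6043.72 − 5526.72 = 517
C = 517 + 0.76(3762) = 517 + 2859.12 = 3376.12

C = 3376.12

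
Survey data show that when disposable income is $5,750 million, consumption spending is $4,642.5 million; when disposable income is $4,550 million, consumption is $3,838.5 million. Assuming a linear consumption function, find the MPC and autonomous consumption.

MPC = 0.67; a = 790

MPC = ΔC/ΔY = (4642.5 − 3838.5)/(5750 − 4550) = 804/1200 = 0.67
a = C − MPC·Y = 3838.5 − 0.67(4550) = 3838.5 − 3048.5 = 790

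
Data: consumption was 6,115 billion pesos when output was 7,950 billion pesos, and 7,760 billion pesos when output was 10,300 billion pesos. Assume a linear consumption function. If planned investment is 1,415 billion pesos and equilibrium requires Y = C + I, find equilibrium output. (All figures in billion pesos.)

MPC = (7760 − 6115)/(10300 − 7950) = 1645/2350 = 0.7
a = 6115 − 0.7(7950) = 550
Equilibrium: Y = 550 + 0.7Y + 1415
0.3Y = 1965, so Y = 1965/0.3 = 6550

Y = 6550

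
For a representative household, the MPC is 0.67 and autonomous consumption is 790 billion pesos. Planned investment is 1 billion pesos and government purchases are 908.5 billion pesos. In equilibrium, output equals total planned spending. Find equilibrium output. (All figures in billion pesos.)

Y = C + I + G = 790 + 0.67Y + 1 + 908.5
Y − 0.67Y = 1699.5
0.33Y = 1699.5, so Y = 1699.5/0.33 = 5150

Y = 5150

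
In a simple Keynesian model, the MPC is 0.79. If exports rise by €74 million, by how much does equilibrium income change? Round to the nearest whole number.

ΔY ≈ 352

The multiplier is 1/(1 − MPC) = 1/0.21.
ΔY = 74/0.21 = 352.38 ≈ 352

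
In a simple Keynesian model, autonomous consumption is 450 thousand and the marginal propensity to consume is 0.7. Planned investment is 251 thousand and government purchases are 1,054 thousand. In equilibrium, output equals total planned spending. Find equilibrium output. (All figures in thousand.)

Y = 5850

Y = C + I + G = 450 + 0.7Y + 251 + 1054
Y − 0.7Y = 1755
0.3Y = 1755, so Y = 1755/0.3 = 5850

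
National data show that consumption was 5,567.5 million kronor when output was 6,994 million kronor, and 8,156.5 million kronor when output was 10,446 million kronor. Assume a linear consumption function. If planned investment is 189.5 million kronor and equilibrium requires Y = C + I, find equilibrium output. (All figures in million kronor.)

Y = 2046

MPC = (8156.5 − 5567.5)/(10446 − 6994) = 2589/3452 = 0.75
a = 5567.5 − 0.75(6994) = 322
Equilibrium: Y = 322 + 0.75Y + 189.5
0.25Y = 511.5, so Y = 511.5/0.25 = 2046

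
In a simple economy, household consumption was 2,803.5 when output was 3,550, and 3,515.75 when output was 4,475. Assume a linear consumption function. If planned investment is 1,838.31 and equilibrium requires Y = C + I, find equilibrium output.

Y = 8297

MPC = (3515.75 − 2803.5)/(4475 − 3550) = 712.25/925 = 0.77
a = 2803.5 − 0.77(3550) = 70
Equilibrium: Y = 70 + 0.77Y + 1838.31
0.23Y = 1908.31, so Y = 1908.31/0.23 = 8297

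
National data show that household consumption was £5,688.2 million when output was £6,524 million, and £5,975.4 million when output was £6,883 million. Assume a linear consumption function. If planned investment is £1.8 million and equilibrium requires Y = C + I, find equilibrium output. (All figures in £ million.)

Y = 2354

MPC = (5975.4 − 5688.2)/(6883 − 6524) = 287.2/359 = 0.8
a = 5688.2 − 0.8(6524) = 469
Equilibrium: Y = 469 + 0.8Y + 1.8
0.2Y = 470.8, so Y = 470.8/0.2 = 2354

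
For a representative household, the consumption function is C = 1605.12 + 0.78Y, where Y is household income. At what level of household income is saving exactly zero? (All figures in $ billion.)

Y = 7296

At break-even, C = Y: 1605.12 + 0.78Y = Y
0.22Y = 1605.12, so Y = 1605.12/0.22 = 7296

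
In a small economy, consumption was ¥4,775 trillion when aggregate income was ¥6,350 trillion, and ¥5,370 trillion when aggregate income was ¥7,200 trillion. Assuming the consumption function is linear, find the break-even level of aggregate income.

Y = 1100

MPC = (5370 − 4775)/(7200 − 6350) = 595/850 = 0.7
a = 4775 − 0.7(6350) = 4775 − 4445 = 330
Break-even: Y = a/(1−MPC) = 330/0.3 = 1100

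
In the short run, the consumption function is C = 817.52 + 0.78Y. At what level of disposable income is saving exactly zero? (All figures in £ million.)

At break-even, C = Y: 817.52 + 0.78Y = Y
0.22Y = 817.52, so Y = 817.52/0.22 = 3716

Y = 3716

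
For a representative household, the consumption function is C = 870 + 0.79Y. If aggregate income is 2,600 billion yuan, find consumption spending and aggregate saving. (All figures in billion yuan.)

C = 2924; S = -324

C = 870 + 0.79(2600) = 870 + 2054 = 2924
S = Y − C = 2600 − 2924 = -324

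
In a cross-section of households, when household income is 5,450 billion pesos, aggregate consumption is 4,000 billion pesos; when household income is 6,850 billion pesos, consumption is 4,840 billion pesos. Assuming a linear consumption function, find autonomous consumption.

a = 730

MPC = ΔC/ΔY = (4840 − 4000)/(6850 − 5450) = 840/1400 = 0.6
a = C − MPC·Y = 4000 − 0.6(5450) = 4000 − 3270 = 730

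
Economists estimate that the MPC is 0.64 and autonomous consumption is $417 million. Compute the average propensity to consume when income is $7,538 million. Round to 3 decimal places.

C = 417 + 0.64(7538) = 5241.32
APC = C/Y = 5241.32/7538 = 0.695

APC = 0.695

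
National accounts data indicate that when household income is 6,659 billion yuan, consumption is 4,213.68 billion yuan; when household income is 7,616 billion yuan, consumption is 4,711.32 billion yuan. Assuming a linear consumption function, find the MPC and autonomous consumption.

MPC = ΔC/ΔY = (4711.32 − 4213.68)/(7616 − 6659) = 497.64/957 = 0.52
a = C − MPC·Y = 4213.68 − 0.52(6659) = 4213.68 − 3462.68 = 751

MPC = 0.52; a = 751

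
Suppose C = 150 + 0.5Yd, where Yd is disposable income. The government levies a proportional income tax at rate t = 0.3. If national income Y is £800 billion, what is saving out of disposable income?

S = 130

Yd = (1 − 0.3)(800) = 0.7(800) = 560
C = 150 + 0.5(560) = 150 + 280 = 430
S = Yd − C = 560 − 430 = 130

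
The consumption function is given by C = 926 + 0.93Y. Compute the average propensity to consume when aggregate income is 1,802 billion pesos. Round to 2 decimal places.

APC = 1.44

C = 926 + 0.93(1802) = 2601.86
APC = C/Y = 2601.86/1802 = 1.44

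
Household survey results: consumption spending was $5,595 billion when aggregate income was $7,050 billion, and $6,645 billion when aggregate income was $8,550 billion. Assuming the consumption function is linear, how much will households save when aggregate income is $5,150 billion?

MPC = (6645 − 5595)/(8550 − 7050) = 1050/1500 = 0.7
a = 5595 − 0.7(7050) = 5595 − 4935 = 660
C = 660 + 0.7(5150) = 4265
S = 5150 − 4265 = 885

S = 885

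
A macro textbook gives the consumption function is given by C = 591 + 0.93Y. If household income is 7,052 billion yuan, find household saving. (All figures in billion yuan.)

S = -97.36

C = 591 + 0.93(7052) = 591 + 6558.36 = 7149.36
S = Y − C = 7052 − 7149.36 = -97.36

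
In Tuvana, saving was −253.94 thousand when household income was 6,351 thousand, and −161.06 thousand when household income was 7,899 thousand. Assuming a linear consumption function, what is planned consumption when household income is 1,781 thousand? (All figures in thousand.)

MPS = ΔS/ΔY = (-161.06 − (-253.94))/(7899 − 6351) = 92.88/1548 = 0.06
MPC = 1 − MPS = 0.94
Autonomous saving = -253.94 − 0.06(6351) = -635, so a = 635
C = 635 + 0.94(1781) = 635 + 1674.14 = 2309.14

C = 2309.14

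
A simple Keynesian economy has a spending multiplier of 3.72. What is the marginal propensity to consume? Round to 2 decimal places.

MPC = 0.73

k = 1/(1 − MPC), so 1 − MPC = 1/k = 1/3.72 = 0.2688
MPC = 1 − 0.2688 = 0.73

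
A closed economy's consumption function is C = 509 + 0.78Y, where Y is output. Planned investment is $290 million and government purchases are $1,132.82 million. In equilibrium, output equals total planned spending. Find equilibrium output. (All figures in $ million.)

Y = 8781

Y = C + I + G = 509 + 0.78Y + 290 + 1132.82
Y − 0.78Y = 1931.82
0.22Y = 1931.82, so Y = 1931.82/0.22 = 8781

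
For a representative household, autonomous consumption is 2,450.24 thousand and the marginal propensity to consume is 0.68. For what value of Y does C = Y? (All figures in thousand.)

Y = 7657

At break-even, C = Y: 2450.24 + 0.68Y = Y
0.32Y = 2450.24, so Y = 2450.24/0.32 = 7657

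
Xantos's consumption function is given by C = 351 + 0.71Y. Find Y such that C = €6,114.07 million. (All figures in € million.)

Y = 8117

351 + 0.71Y = 6114.07
0.71Y = 5763.07, so Y = 5763.07/0.71 = 8117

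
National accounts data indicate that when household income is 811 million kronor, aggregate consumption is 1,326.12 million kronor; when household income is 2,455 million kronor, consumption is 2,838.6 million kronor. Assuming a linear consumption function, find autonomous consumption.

a = 580

MPC = ΔC/ΔY = (2838.6 − 1326.12)/(2455 − 811) = 1512.48/1644 = 0.92
a = C − MPC·Y = 1326.12 − 0.92(811) = 1326.12 − 746.12 = 580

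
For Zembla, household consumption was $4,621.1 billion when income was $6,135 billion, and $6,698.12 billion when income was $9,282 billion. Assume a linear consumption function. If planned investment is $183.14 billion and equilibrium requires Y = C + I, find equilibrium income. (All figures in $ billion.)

MPC = (6698.12 − 4621.1)/(9282 − 6135) = 2077.02/3147 = 0.66
a = 4621.1 − 0.66(6135) = 572
Equilibrium: Y = 572 + 0.66Y + 183.14
0.34Y = 755.14, so Y = 755.14/0.34 = 2221

Y = 2221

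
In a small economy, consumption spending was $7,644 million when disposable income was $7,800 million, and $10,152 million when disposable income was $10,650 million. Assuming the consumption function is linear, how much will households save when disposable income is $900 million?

MPC = (10152 − 7644)/(10650 − 7800) = 2508/2850 = 0.88
a = 7644 − 0.88(7800) = 7644 − 6864 = 780
C = 780 + 0.88(900) = 1572
S = 900 − 1572 = -672

S = -672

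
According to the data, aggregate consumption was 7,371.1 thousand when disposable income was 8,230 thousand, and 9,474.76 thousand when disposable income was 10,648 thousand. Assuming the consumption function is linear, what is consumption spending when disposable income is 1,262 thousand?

MPC = (9474.76 − 7371.1)/(10648 − 8230) = 2103.66/2418 = 0.87
a = 7371.1 − 0.87(8230) = 7371.1 − 7160.1 = 211
C = 211 + 0.87(1262) = 211 + 1097.94 = 1308.94

C = 1308.94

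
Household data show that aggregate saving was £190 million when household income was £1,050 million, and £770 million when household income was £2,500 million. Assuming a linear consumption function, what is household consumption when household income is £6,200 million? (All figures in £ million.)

MPS = ΔS/ΔY = (770 − 190)/(2500 − 1050) = 580/1450 = 0.4
MPC = 1 − MPS = 0.6
Autonomous saving = 190 − 0.4(1050) = -230, so a = 230
C = 230 + 0.6(6200) = 230 + 3720 = 3950

C = 3950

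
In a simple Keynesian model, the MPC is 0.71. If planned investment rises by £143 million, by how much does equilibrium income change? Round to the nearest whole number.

ΔY ≈ 493

The multiplier is 1/(1 − MPC) = 1/0.29.
ΔY = 143/0.29 = 493.10 ≈ 493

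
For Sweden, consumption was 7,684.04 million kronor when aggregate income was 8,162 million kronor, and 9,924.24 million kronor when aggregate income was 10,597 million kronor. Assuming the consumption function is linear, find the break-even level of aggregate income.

MPC = (9924.24 − 7684.04)/(10597 − 8162) = 2240.2/2435 = 0.92
a = 7684.04 − 0.92(8162) = 7684.04 − 7509.04 = 175
Break-even: Y = a/(1−MPC) = 175/0.08 = 2187.5

Y = 2187.5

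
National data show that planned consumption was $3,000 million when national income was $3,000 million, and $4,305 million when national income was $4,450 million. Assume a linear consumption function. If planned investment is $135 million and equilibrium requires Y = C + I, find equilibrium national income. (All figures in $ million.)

MPC = (4305 − 3000)/(4450 − 3000) = 1305/1450 = 0.9
a = 3000 − 0.9(3000) = 300
Equilibrium: Y = 300 + 0.9Y + 135
0.1Y = 435, so Y = 435/0.1 = 4350

Y = 4350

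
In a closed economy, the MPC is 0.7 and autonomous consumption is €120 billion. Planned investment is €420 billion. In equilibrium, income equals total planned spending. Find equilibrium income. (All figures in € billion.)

Y = C + I = 120 + 0.7Y + 420
Y − 0.7Y = 540
0.3Y = 540, so Y = 540/0.3 = 1800

Y = 1800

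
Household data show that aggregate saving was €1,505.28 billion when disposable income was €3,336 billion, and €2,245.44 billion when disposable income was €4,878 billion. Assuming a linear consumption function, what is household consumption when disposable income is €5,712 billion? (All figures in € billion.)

C = 3066.24

MPS = ΔS/ΔY = (2245.44 − 1505.28)/(4878 − 3336) = 740.16/1542 = 0.48
MPC = 1 − MPS = 0.52
Autonomous saving = 1505.28 − 0.48(3336) = -96, so a = 96
C = 96 + 0.52(5712) = 96 + 2970.24 = 3066.24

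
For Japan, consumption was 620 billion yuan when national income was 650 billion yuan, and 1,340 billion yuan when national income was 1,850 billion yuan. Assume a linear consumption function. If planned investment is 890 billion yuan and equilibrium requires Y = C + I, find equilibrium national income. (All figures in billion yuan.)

Y = 2800

MPC = (1340 − 620)/(1850 − 650) = 720/1200 = 0.6
a = 620 − 0.6(650) = 230
Equilibrium: Y = 230 + 0.6Y + 890
0.4Y = 1120, so Y = 1120/0.4 = 2800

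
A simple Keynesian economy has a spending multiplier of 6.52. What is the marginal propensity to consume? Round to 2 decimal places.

MPC = 0.85

k = 1/(1 − MPC), so 1 − MPC = 1/k = 1/6.52 = 0.1534
MPC = 1 − 0.1534 = 0.85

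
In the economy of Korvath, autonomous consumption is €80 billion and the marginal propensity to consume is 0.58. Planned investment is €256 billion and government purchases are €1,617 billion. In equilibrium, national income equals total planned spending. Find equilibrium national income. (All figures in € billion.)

Y = 4650

Y = C + I + G = 80 + 0.58Y + 256 + 1617
Y − 0.58Y = 1953
0.42Y = 1953, so Y = 1953/0.42 = 4650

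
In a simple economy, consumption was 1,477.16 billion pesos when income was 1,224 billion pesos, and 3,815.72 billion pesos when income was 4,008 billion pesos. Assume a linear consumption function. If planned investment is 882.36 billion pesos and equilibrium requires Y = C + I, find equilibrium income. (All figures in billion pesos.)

Y = 8321

MPC = (3815.72 − 1477.16)/(4008 − 1224) = 2338.56/2784 = 0.84
a = 1477.16 − 0.84(1224) = 449
Equilibrium: Y = 449 + 0.84Y + 882.36
0.16Y = 1331.36, so Y = 1331.36/0.16 = 8321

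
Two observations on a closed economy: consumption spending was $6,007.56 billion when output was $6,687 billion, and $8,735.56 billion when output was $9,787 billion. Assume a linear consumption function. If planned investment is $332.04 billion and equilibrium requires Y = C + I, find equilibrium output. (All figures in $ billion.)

Y = 3792

MPC = (8735.56 − 6007.56)/(9787 − 6687) = 2728/3100 = 0.88
a = 6007.56 − 0.88(6687) = 123
Equilibrium: Y = 123 + 0.88Y + 332.04
0.12Y = 455.04, so Y = 455.04/0.12 = 3792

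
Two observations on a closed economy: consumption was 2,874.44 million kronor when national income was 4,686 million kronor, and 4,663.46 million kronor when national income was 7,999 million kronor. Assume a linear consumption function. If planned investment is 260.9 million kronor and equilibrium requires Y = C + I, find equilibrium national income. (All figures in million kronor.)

Y = 1315

MPC = (4663.46 − 2874.44)/(7999 − 4686) = 1789.02/3313 = 0.54
a = 2874.44 − 0.54(4686) = 344
Equilibrium: Y = 344 + 0.54Y + 260.9
0.46Y = 604.9, so Y = 604.9/0.46 = 1315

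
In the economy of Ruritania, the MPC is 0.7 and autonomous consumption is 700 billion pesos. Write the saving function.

S = Y − C = Y − (700 + 0.7Y) = -700 + (1 − 0.7)Y

S = -700 + 0.3Y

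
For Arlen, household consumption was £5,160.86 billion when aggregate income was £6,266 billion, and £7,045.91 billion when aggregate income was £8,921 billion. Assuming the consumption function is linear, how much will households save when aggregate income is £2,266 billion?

MPC = (7045.91 − 5160.86)/(8921 − 6266) = 1885.05/2655 = 0.71
a = 5160.86 − 0.71(6266) = 5160.86 − 4448.86 = 712
C = 712 + 0.71(2266) = 2320.86
S = 2266 − 2320.86 = -54.86

S = -54.86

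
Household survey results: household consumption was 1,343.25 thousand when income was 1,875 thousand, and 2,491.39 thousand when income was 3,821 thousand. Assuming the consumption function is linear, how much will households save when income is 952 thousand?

MPC = (2491.39 − 1343.25)/(3821 − 1875) = 1148.14/1946 = 0.59
a = 1343.25 − 0.59(1875) = 1343.25 − 1106.25 = 237
C = 237 + 0.59(952) = 798.68
S = 952 − 798.68 = 153.32

S = 153.32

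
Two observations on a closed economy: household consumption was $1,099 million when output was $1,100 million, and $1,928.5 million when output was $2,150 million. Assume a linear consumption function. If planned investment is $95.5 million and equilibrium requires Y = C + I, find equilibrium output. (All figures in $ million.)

MPC = (1928.5 − 1099)/(2150 − 1100) = 829.5/1050 = 0.79
a = 1099 − 0.79(1100) = 230
Equilibrium: Y = 230 + 0.79Y + 95.5
0.21Y = 325.5, so Y = 325.5/0.21 = 1550

Y = 1550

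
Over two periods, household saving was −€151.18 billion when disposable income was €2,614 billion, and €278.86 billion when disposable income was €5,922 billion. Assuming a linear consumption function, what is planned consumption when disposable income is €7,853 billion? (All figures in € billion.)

C = 7323.11

MPS = ΔS/ΔY = (278.86 − (-151.18))/(5922 − 2614) = 430.04/3308 = 0.13
MPC = 1 − MPS = 0.87
Autonomous saving = -151.18 − 0.13(2614) = -491, so a = 491
C = 491 + 0.87(7853) = 491 + 6832.11 = 7323.11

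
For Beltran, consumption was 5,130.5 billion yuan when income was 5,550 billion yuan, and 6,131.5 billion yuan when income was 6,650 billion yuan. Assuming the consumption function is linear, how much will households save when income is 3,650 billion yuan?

S = 248.5

MPC = (6131.5 − 5130.5)/(6650 − 5550) = 1001/1100 = 0.91
a = 5130.5 − 0.91(5550) = 5130.5 − 5050.5 = 80
C = 80 + 0.91(3650) = 3401.5
S = 3650 − 3401.5 = 248.5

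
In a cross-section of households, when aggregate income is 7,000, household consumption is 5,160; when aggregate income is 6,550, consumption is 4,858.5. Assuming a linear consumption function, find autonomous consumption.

MPC = ΔC/ΔY = (5160 − 4858.5)/(7000 − 6550) = 301.5/450 = 0.67
a = C − MPC·Y = 4858.5 − 0.67(6550) = 4858.5 − 4388.5 = 470

a = 470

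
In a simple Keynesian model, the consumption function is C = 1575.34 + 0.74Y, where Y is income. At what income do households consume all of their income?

At break-even, C = Y: 1575.34 + 0.74Y = Y
0.26Y = 1575.34, so Y = 1575.34/0.26 = 6059

Y = 6059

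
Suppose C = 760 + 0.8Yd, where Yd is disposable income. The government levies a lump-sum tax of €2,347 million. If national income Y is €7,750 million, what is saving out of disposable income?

S = 320.6

Yd = Y − T = 7750 − 2347 = 5403
C = 760 + 0.8(5403) = 760 + 4322.4 = 5082.4
S = Yd − C = 5403 − 5082.4 = 320.6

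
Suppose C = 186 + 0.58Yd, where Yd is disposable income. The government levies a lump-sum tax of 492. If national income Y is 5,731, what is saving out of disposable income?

Yd = Y − T = 5731 − 492 = 5239
C = 186 + 0.58(5239) = 186 + 3038.62 = 3224.62
S = Yd − C = 5239 − 3224.62 = 2014.38

S = 2014.38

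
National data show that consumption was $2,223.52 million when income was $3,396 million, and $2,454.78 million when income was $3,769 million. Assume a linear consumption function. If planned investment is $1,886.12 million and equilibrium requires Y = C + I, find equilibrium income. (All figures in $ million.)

MPC = (2454.78 − 2223.52)/(3769 − 3396) = 231.26/373 = 0.62
a = 2223.52 − 0.62(3396) = 118
Equilibrium: Y = 118 + 0.62Y + 1886.12
0.38Y = 2004.12, so Y = 2004.12/0.38 = 5274

Y = 5274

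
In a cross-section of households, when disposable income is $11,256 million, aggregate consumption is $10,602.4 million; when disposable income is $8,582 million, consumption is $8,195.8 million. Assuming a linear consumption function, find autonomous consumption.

a = 472

MPC = ΔC/ΔY = (10602.4 − 8195.8)/(11256 − 8582) = 2406.6/2674 = 0.9
a = C − MPC·Y = 8195.8 − 0.9(8582) = 8195.8 − 7723.8 = 472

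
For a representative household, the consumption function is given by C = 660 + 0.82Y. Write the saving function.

S = Y − C = Y − (660 + 0.82Y) = -660 + (1 − 0.82)Y

S = -660 + 0.18Y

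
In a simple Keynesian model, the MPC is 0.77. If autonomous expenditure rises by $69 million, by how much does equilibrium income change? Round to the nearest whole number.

ΔY ≈ 300

The multiplier is 1/(1 − MPC) = 1/0.23.
ΔY = 69/0.23 = 300.00 ≈ 300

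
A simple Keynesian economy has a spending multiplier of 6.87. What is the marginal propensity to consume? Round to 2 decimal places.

MPC = 0.85

k = 1/(1 − MPC), so 1 − MPC = 1/k = 1/6.87 = 0.1456
MPC = 1 − 0.1456 = 0.85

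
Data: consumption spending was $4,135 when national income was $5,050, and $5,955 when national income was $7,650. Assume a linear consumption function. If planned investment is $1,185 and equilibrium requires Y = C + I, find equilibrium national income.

MPC = (5955 − 4135)/(7650 − 5050) = 1820/2600 = 0.7
a = 4135 − 0.7(5050) = 600
Equilibrium: Y = 600 + 0.7Y + 1185
0.3Y = 1785, so Y = 1785/0.3 = 5950

Y = 5950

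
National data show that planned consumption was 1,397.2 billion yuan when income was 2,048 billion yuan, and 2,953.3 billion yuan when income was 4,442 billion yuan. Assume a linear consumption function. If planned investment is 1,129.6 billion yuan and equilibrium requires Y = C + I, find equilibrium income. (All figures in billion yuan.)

Y = 3416

MPC = (2953.3 − 1397.2)/(4442 − 2048) = 1556.1/2394 = 0.65
a = 1397.2 − 0.65(2048) = 66
Equilibrium: Y = 66 + 0.65Y + 1129.6
0.35Y = 1195.6, so Y = 1195.6/0.35 = 3416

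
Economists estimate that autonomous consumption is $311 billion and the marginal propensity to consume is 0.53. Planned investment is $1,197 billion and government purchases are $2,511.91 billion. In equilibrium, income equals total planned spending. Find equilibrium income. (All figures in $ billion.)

Y = 8553

Y = C + I + G = 311 + 0.53Y + 1197 + 2511.91
Y − 0.53Y = 4019.91
0.47Y = 4019.91, so Y = 4019.91/0.47 = 8553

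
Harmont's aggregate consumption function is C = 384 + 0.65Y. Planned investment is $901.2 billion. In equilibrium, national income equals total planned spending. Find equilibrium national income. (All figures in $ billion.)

Y = C + I = 384 + 0.65Y + 901.2
Y − 0.65Y = 1285.2
0.35Y = 1285.2, so Y = 1285.2/0.35 = 3672

Y = 3672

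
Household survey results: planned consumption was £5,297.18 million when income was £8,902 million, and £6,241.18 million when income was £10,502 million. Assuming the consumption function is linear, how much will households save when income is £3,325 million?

MPC = (6241.18 − 5297.18)/(10502 − 8902) = 944/1600 = 0.59
a = 5297.18 − 0.59(8902) = 5297.18 − 5252.18 = 45
C = 45 + 0.59(3325) = 2006.75
S = 3325 − 2006.75 = 1318.25

S = 1318.25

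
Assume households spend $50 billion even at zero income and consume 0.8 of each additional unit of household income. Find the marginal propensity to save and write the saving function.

MPS = 0.2; S = -50 + 0.2Y

MPS = 1 − MPC = 1 − 0.8 = 0.2
S = Y − C = -50 + 0.2Y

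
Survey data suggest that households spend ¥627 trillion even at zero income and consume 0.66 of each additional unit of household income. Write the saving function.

S = Y − C = Y − (627 + 0.66Y) = -627 + (1 − 0.66)Y

S = -627 + 0.34Y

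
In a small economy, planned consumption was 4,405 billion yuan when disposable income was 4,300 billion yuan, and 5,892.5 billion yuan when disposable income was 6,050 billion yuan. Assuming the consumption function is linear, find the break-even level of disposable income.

Y = 5000

MPC = (5892.5 − 4405)/(6050 − 4300) = 1487.5/1750 = 0.85
a = 4405 − 0.85(4300) = 4405 − 3655 = 750
Break-even: Y = a/(1−MPC) = 750/0.15 = 5000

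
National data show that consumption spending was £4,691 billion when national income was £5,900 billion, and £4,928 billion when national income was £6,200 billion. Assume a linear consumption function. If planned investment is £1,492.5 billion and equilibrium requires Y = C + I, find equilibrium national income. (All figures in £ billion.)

MPC = (4928 − 4691)/(6200 − 5900) = 237/300 = 0.79
a = 4691 − 0.79(5900) = 30
Equilibrium: Y = 30 + 0.79Y + 1492.5
0.21Y = 1522.5, so Y = 1522.5/0.21 = 7250

Y = 7250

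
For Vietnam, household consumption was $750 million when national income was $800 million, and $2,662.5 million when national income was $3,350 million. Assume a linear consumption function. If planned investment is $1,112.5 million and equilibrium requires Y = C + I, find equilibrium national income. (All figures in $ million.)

MPC = (2662.5 − 750)/(3350 − 800) = 1912.5/2550 = 0.75
a = 750 − 0.75(800) = 150
Equilibrium: Y = 150 + 0.75Y + 1112.5
0.25Y = 1262.5, so Y = 1262.5/0.25 = 5050

Y = 5050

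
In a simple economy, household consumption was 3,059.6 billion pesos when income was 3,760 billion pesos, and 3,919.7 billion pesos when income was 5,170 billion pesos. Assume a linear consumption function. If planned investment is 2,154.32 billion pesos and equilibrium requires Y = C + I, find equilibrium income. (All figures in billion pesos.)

MPC = (3919.7 − 3059.6)/(5170 − 3760) = 860.1/1410 = 0.61
a = 3059.6 − 0.61(3760) = 766
Equilibrium: Y = 766 + 0.61Y + 2154.32
0.39Y = 2920.32, so Y = 2920.32/0.39 = 7488

Y = 7488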